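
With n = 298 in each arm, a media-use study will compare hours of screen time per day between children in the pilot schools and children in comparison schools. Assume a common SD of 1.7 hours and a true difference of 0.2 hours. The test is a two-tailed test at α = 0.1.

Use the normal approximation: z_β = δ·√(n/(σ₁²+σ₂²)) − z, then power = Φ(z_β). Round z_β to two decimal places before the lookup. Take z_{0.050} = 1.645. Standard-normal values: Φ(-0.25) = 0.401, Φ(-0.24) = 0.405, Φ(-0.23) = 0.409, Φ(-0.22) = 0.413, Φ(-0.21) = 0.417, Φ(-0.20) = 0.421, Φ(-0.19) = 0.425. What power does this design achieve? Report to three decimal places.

Power ≈ 0.417

z_β = δ·√(n/(σ₁²+σ₂²)) − z_{α/2}
    = 0.2 · √(298/5.78) − 1.645
    = 0.2 · 7.18033 − 1.645
    = 1.4361 − 1.645 = -0.2089 → -0.21
Power = Φ(-0.21) = 0.417.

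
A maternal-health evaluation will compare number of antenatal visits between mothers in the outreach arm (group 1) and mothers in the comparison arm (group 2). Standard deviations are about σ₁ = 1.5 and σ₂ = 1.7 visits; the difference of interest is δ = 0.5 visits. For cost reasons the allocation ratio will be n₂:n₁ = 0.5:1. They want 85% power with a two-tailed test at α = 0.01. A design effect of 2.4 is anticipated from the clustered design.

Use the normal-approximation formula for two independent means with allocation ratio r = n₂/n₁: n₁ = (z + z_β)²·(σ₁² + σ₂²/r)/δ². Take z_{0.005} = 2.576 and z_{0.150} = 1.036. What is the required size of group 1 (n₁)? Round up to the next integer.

n₁ = (z_{α/2} + z_β)² · (σ₁² + σ₂²/r) / δ²
   = (2.576 + 1.036)² · (1.5² + 1.7²/0.5) / 0.5²
   = 13.0465 · (2.25 + 5.78) / 0.25
   = 13.0465 · 8.03 / 0.25
   = 419.05
Design effect: 2.4 × 419.05 = 1005.73.
Round up → n₁ = 1006; n₂ = r·n₁ = 0.5 × 1006 = 503.

n₁ = 1006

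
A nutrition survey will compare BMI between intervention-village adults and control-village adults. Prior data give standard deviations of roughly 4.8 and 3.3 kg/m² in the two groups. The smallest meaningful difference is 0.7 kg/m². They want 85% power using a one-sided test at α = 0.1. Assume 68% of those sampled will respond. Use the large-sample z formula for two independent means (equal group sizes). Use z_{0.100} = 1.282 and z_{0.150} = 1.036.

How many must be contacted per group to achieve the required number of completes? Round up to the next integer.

n = 548 per group

n = (z_α + z_β)² · (σ₁² + σ₂²) / δ²
  = (1.282 + 1.036)² · (4.8² + 3.3² = 33.93) / 0.7²
  = 5.3731 · 33.93 / 0.49
  = 372.06
Adjust for 68% response: 372.06 / 0.68 = 547.15.
Round up → n = 548 per group.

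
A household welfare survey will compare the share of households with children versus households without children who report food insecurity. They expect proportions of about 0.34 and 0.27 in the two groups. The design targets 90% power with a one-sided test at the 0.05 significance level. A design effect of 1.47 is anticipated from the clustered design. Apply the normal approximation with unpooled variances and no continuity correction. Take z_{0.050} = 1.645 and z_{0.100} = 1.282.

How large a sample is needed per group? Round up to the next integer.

n = 1084 per group

n = (z_α + z_β)² · [p₁(1−p₁) + p₂(1−p₂)] / (p₁ − p₂)²
  = (1.645 + 1.282)² · (0.34·0.66 + 0.27·0.73) / (0.07)²
  = (2.927)² · (0.2244 + 0.1971) / 0.0049
  = 8.5673 · 0.4215 / 0.0049
  = 736.97
Design effect: 1.47 × 736.97 = 1083.34.
Round up → n = 1084 per group.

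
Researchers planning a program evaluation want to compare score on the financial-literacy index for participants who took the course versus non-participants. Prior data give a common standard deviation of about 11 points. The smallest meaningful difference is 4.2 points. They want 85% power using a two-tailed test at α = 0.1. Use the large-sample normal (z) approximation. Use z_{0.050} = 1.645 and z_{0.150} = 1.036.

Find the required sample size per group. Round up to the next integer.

n = 99 per group

n = (z_{α/2} + z_β)² · (σ₁² + σ₂²) / δ²
  = (1.645 + 1.036)² · (2·11² = 242) / 4.2²
  = 7.1878 · 242 / 17.64
  = 98.61
Round up → n = 99 per group.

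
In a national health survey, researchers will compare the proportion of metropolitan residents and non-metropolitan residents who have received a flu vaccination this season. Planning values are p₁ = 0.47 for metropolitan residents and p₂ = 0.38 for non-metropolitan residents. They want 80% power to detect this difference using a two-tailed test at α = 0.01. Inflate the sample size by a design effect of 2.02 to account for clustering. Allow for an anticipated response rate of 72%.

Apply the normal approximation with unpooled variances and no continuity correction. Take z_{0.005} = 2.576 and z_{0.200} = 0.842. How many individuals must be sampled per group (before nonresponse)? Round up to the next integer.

n = 1962 per group

n = (z_{α/2} + z_β)² · [p₁(1−p₁) + p₂(1−p₂)] / (p₁ − p₂)²
  = (2.576 + 0.842)² · (0.47·0.53 + 0.38·0.62) / (0.09)²
  = (3.418)² · (0.2491 + 0.2356) / 0.0081
  = 11.6827 · 0.4847 / 0.0081
  = 699.09
Design effect: 2.02 × 699.09 = 1412.16.
Adjust for 72% response: 1412.16 / 0.72 = 1961.33.
Round up → n = 1962 per group.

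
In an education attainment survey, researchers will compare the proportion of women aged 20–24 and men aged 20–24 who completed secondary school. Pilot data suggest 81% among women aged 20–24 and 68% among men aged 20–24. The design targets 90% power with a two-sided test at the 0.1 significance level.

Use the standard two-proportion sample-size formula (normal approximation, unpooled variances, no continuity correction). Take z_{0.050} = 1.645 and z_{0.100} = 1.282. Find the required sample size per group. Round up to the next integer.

n = (z_{α/2} + z_β)² · [p₁(1−p₁) + p₂(1−p₂)] / (p₁ − p₂)²
  = (1.645 + 1.282)² · (0.81·0.19 + 0.68·0.32) / (0.13)²
  = (2.927)² · (0.1539 + 0.2176) / 0.0169
  = 8.5673 · 0.3715 / 0.0169
  = 188.33
Round up → n = 189 per group.

n = 189 per group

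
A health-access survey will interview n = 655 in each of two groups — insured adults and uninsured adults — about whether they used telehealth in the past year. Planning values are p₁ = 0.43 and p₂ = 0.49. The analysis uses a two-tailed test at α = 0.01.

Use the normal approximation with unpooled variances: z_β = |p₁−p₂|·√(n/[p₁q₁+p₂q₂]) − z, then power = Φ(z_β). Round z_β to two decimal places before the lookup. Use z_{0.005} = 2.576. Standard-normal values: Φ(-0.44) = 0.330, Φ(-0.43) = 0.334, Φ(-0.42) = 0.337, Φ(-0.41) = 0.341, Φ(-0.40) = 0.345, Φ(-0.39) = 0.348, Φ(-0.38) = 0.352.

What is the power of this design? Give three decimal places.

z_β = |p₁−p₂|·√(n/[p₁q₁+p₂q₂]) − z_{α/2}
    = 0.06 · √(655/0.4950) − 2.576
    = 0.06 · 36.3763 − 2.576
    = 2.1826 − 2.576 = -0.3934 → -0.39
Power = Φ(-0.39) = 0.348.

Power ≈ 0.348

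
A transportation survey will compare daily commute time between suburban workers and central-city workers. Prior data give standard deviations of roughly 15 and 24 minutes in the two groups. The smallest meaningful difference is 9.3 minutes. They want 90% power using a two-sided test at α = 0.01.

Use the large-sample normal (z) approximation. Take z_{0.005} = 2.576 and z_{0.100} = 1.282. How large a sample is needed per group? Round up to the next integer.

n = (z_{α/2} + z_β)² · (σ₁² + σ₂²) / δ²
  = (2.576 + 1.282)² · (15² + 24² = 801) / 9.3²
  = 14.8842 · 801 / 86.49
  = 137.85
Round up → n = 138 per group.

n = 138 per group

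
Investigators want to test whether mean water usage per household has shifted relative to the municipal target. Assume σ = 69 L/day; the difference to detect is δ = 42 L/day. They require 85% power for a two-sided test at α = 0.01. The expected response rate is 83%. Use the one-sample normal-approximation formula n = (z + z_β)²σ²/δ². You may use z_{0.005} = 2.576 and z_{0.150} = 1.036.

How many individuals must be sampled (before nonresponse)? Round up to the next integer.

n = (z_{α/2} + z_β)² · σ² / δ²
  = (2.576 + 1.036)² · 69² / 42²
  = 13.0465 · 4761 / 1764
  = 35.21
Adjust for 83% response: 35.21 / 0.83 = 42.42.
Round up → n = 43.

n = 43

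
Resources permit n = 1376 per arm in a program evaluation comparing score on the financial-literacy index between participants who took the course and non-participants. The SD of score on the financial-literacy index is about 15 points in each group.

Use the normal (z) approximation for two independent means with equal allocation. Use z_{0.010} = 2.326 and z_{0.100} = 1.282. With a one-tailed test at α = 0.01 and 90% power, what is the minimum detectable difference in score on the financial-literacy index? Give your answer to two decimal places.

δ = (z_α + z_β) · √((σ₁²+σ₂²)/n)
  = (2.326 + 1.282) · √(450/1376)
  = 3.608 · √0.32703
  = 3.608 · 0.5719
  = 2.0633

Minimum detectable difference ≈ 2.06 points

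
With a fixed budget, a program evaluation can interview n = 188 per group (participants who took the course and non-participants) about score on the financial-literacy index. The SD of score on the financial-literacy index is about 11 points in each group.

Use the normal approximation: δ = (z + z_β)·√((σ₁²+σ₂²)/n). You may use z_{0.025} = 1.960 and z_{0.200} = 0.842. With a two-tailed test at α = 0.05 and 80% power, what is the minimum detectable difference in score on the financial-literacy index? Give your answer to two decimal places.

δ = (z_{α/2} + z_β) · √((σ₁²+σ₂²)/n)
  = (1.960 + 0.842) · √(242/188)
  = 2.802 · √1.2872
  = 2.802 · 1.1346
  = 3.1790

Minimum detectable difference ≈ 3.18 points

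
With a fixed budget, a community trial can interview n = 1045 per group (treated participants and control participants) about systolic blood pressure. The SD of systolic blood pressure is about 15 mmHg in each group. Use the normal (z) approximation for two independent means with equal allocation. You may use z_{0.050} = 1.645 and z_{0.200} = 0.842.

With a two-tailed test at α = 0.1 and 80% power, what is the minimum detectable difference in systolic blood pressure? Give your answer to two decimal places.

δ = (z_{α/2} + z_β) · √((σ₁²+σ₂²)/n)
  = (1.645 + 0.842) · √(450/1045)
  = 2.487 · √0.43062
  = 2.487 · 0.6562
  = 1.6320

Minimum detectable difference ≈ 1.63 mmHg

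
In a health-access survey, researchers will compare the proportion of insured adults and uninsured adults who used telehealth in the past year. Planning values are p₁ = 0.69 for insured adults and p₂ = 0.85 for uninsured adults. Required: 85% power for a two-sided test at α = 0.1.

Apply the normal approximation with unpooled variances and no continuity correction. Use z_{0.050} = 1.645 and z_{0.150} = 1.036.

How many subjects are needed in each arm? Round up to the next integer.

n = 96 per group

n = (z_{α/2} + z_β)² · [p₁(1−p₁) + p₂(1−p₂)] / (p₁ − p₂)²
  = (1.645 + 1.036)² · (0.69·0.31 + 0.85·0.15) / (-0.16)²
  = (2.681)² · (0.2139 + 0.1275) / 0.0256
  = 7.1878 · 0.3414 / 0.0256
  = 95.86
Round up → n = 96 per group.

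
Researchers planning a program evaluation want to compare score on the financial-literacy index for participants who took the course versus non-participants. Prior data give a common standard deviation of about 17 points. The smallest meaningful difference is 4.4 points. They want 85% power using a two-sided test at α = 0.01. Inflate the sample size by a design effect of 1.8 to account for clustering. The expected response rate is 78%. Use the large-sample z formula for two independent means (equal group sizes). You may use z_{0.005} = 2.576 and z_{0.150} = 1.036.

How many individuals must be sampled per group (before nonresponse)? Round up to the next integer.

n = 899 per group

n = (z_{α/2} + z_β)² · (σ₁² + σ₂²) / δ²
  = (2.576 + 1.036)² · (2·17² = 578) / 4.4²
  = 13.0465 · 578 / 19.36
  = 389.51
Design effect: 1.8 × 389.51 = 701.12.
Adjust for 78% response: 701.12 / 0.78 = 898.87.
Round up → n = 899 per group.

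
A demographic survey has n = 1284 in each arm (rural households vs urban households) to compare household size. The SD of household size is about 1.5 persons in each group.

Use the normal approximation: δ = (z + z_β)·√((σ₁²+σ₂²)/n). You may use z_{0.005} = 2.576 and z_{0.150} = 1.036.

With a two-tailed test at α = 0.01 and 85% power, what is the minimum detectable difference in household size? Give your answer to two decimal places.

Minimum detectable difference ≈ 0.21 persons

δ = (z_{α/2} + z_β) · √((σ₁²+σ₂²)/n)
  = (2.576 + 1.036) · √(4.5/1284)
  = 3.612 · √0.0035
  = 3.612 · 0.0592
  = 0.2138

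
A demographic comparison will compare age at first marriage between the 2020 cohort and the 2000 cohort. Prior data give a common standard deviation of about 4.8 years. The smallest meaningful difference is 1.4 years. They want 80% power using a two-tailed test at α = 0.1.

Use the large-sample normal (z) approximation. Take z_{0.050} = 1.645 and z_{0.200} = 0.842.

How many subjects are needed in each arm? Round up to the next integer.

n = (z_{α/2} + z_β)² · (σ₁² + σ₂²) / δ²
  = (1.645 + 0.842)² · (2·4.8² = 46.08) / 1.4²
  = 6.1852 · 46.08 / 1.96
  = 145.41
Round up → n = 146 per group.

n = 146 per group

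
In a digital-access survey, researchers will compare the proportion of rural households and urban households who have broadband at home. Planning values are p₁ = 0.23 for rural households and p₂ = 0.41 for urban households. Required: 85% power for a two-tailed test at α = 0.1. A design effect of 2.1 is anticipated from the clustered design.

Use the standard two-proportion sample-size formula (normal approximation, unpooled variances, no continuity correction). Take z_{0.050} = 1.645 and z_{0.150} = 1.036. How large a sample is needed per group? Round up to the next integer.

n = (z_{α/2} + z_β)² · [p₁(1−p₁) + p₂(1−p₂)] / (p₁ − p₂)²
  = (1.645 + 1.036)² · (0.23·0.77 + 0.41·0.59) / (-0.18)²
  = (2.681)² · (0.1771 + 0.2419) / 0.0324
  = 7.1878 · 0.4190 / 0.0324
  = 92.95
Design effect: 2.1 × 92.95 = 195.20.
Round up → n = 196 per group.

n = 196 per group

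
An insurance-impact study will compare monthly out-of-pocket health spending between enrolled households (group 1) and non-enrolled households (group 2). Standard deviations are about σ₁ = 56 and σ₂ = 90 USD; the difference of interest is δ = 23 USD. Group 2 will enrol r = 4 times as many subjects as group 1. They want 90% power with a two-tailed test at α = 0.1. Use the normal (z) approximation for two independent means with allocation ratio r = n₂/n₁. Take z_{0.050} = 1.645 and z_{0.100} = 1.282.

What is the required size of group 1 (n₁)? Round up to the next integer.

n₁ = 84

n₁ = (z_{α/2} + z_β)² · (σ₁² + σ₂²/r) / δ²
   = (1.645 + 1.282)² · (56² + 90²/4) / 23²
   = 8.5673 · (3136 + 2025) / 529
   = 8.5673 · 5161 / 529
   = 83.58
Round up → n₁ = 84; n₂ = r·n₁ = 4 × 84 = 336.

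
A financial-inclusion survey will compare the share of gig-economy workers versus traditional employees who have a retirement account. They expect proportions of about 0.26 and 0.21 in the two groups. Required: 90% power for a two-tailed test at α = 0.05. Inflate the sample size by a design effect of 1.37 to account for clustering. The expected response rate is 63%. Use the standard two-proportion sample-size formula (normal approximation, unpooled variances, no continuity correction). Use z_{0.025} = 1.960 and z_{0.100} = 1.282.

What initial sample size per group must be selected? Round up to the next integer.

n = 3276 per group

n = (z_{α/2} + z_β)² · [p₁(1−p₁) + p₂(1−p₂)] / (p₁ − p₂)²
  = (1.960 + 1.282)² · (0.26·0.74 + 0.21·0.79) / (0.05)²
  = (3.242)² · (0.1924 + 0.1659) / 0.0025
  = 10.5106 · 0.3583 / 0.0025
  = 1506.37
Design effect: 1.37 × 1506.37 = 2063.73.
Adjust for 63% response: 2063.73 / 0.63 = 3275.77.
Round up → n = 3276 per group.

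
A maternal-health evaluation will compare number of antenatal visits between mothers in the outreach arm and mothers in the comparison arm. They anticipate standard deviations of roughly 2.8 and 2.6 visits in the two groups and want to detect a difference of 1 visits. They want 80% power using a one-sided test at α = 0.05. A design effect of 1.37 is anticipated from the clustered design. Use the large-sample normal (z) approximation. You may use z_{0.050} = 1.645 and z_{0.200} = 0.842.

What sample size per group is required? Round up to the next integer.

n = 124 per group

n = (z_α + z_β)² · (σ₁² + σ₂²) / δ²
  = (1.645 + 0.842)² · (2.8² + 2.6² = 14.6) / 1²
  = 6.1852 · 14.6 / 1
  = 90.30
Design effect: 1.37 × 90.30 = 123.72.
Round up → n = 124 per group.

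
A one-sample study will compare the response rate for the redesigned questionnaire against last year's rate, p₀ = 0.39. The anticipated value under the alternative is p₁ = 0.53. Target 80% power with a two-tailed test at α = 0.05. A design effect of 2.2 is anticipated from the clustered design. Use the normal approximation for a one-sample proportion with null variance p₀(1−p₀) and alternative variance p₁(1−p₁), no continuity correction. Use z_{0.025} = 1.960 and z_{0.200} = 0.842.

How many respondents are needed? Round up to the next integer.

n = [z_{α/2}·√(p₀q₀) + z_β·√(p₁q₁)]² / (p₁ − p₀)²
  = [1.960·√(0.39·0.61) + 0.842·√(0.53·0.47)]² / (0.14)²
  = [1.960·0.4877 + 0.842·0.4991]² / 0.0196
  = [1.3762]² / 0.0196
  = 96.63
Design effect: 2.2 × 96.63 = 212.59.
Round up → n = 213.

n = 213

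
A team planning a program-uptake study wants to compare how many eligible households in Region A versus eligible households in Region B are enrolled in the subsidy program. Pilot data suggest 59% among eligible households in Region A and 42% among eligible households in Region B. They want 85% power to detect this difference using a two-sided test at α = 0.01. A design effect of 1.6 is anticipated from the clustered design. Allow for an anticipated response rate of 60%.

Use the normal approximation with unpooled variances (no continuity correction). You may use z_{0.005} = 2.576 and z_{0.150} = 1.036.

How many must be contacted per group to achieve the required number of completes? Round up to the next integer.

n = 585 per group

n = (z_{α/2} + z_β)² · [p₁(1−p₁) + p₂(1−p₂)] / (p₁ − p₂)²
  = (2.576 + 1.036)² · (0.59·0.41 + 0.42·0.58) / (0.17)²
  = (3.612)² · (0.2419 + 0.2436) / 0.0289
  = 13.0465 · 0.4855 / 0.0289
  = 219.17
Design effect: 1.6 × 219.17 = 350.68.
Adjust for 60% response: 350.68 / 0.60 = 584.46.
Round up → n = 585 per group.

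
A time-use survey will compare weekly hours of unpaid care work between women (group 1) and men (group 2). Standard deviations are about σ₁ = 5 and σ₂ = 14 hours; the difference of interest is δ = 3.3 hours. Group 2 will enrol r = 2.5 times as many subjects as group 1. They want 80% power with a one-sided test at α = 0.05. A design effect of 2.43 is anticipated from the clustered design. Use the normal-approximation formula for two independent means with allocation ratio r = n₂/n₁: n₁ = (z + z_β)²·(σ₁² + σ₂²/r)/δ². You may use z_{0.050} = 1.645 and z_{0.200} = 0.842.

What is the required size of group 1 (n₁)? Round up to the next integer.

n₁ = 143

n₁ = (z_α + z_β)² · (σ₁² + σ₂²/r) / δ²
   = (1.645 + 0.842)² · (5² + 14²/2.5) / 3.3²
   = 6.1852 · (25 + 78.4) / 10.89
   = 6.1852 · 103.4 / 10.89
   = 58.73
Design effect: 2.43 × 58.73 = 142.71.
Round up → n₁ = 143; n₂ = r·n₁ = 2.5 × 143 = 358.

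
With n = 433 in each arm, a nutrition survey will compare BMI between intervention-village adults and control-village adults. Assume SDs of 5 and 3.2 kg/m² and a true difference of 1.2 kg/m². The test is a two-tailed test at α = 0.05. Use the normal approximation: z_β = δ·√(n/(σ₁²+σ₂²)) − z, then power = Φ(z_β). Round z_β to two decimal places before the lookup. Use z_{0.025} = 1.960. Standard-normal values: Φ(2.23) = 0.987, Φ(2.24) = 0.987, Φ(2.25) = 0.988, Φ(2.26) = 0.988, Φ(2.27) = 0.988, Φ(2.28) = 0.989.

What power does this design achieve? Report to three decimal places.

Power ≈ 0.988

z_β = δ·√(n/(σ₁²+σ₂²)) − z_{α/2}
    = 1.2 · √(433/35.24) − 1.960
    = 1.2 · 3.50531 − 1.960
    = 4.2064 − 1.960 = 2.2464 → 2.25
Power = Φ(2.25) = 0.988.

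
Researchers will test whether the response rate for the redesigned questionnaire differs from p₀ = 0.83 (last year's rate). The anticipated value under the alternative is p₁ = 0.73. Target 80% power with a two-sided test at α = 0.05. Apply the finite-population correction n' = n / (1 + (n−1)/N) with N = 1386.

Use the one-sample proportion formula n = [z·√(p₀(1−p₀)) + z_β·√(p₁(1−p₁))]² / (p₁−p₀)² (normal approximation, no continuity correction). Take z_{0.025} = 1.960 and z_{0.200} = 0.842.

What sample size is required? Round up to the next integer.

n = [z_{α/2}·√(p₀q₀) + z_β·√(p₁q₁)]² / (p₁ − p₀)²
  = [1.960·√(0.83·0.17) + 0.842·√(0.73·0.27)]² / (-0.10)²
  = [1.960·0.3756 + 0.842·0.4440]² / 0.0100
  = [1.1101]² / 0.0100
  = 123.22
Finite-population correction (N = 1386): 123.22 / (1 + (123.22 − 1)/1386) = 113.24.
Round up → n = 114.

n = 114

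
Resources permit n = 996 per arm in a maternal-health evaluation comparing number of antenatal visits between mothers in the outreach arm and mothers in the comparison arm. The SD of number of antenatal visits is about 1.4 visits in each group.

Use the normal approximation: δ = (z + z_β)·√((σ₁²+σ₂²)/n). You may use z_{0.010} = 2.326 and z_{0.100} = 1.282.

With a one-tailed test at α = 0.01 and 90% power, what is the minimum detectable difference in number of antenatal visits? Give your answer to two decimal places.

δ = (z_α + z_β) · √((σ₁²+σ₂²)/n)
  = (2.326 + 1.282) · √(3.92/996)
  = 3.608 · √0.00394
  = 3.608 · 0.0627
  = 0.2263

Minimum detectable difference ≈ 0.23 visits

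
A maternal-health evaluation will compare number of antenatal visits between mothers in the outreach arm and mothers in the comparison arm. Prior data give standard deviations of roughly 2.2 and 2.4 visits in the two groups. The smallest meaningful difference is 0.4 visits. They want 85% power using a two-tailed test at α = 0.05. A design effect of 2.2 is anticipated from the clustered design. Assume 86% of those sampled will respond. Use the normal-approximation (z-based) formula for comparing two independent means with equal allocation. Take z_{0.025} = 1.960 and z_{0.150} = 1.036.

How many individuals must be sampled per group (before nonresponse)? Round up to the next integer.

n = 1522 per group

n = (z_{α/2} + z_β)² · (σ₁² + σ₂²) / δ²
  = (1.960 + 1.036)² · (2.2² + 2.4² = 10.6) / 0.4²
  = 8.9760 · 10.6 / 0.16
  = 594.66
Design effect: 2.2 × 594.66 = 1308.25.
Adjust for 86% response: 1308.25 / 0.86 = 1521.23.
Round up → n = 1522 per group.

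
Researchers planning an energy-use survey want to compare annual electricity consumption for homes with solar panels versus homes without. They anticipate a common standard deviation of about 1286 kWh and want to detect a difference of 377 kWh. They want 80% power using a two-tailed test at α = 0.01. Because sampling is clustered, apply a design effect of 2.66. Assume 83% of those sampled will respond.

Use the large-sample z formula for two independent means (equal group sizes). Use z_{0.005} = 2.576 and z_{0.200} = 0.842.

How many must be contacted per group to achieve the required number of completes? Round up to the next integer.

n = 872 per group

n = (z_{α/2} + z_β)² · (σ₁² + σ₂²) / δ²
  = (2.576 + 0.842)² · (2·1286² = 3307592) / 377²
  = 11.6827 · 3307592 / 142129
  = 271.88
Design effect: 2.66 × 271.88 = 723.19.
Adjust for 83% response: 723.19 / 0.83 = 871.32.
Round up → n = 872 per group.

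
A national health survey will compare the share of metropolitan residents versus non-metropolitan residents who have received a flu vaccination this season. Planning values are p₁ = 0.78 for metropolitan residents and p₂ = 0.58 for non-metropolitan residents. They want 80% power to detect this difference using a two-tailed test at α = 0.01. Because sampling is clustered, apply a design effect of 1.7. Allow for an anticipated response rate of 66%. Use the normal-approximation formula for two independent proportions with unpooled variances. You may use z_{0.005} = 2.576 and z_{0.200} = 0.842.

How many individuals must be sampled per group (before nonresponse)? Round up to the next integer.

n = 313 per group

n = (z_{α/2} + z_β)² · [p₁(1−p₁) + p₂(1−p₂)] / (p₁ − p₂)²
  = (2.576 + 0.842)² · (0.78·0.22 + 0.58·0.42) / (0.20)²
  = (3.418)² · (0.1716 + 0.2436) / 0.0400
  = 11.6827 · 0.4152 / 0.0400
  = 121.27
Design effect: 1.7 × 121.27 = 206.15.
Adjust for 66% response: 206.15 / 0.66 = 312.35.
Round up → n = 313 per group.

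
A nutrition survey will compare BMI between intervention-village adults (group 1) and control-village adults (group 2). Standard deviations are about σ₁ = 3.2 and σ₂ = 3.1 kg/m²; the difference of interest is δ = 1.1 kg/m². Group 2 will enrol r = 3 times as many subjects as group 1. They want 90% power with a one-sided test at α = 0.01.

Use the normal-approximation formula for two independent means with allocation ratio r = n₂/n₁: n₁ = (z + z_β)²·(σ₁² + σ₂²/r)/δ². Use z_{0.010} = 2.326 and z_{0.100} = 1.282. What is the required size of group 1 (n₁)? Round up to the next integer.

n₁ = 145

n₁ = (z_α + z_β)² · (σ₁² + σ₂²/r) / δ²
   = (2.326 + 1.282)² · (3.2² + 3.1²/3) / 1.1²
   = 13.0177 · (10.24 + 3.2033) / 1.21
   = 13.0177 · 13.4433 / 1.21
   = 144.63
Round up → n₁ = 145; n₂ = r·n₁ = 3 × 145 = 435.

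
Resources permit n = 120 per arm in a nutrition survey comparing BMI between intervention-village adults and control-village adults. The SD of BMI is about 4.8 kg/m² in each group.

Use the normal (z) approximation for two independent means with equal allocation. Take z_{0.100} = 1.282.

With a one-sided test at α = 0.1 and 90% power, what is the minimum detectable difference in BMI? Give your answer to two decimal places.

δ = (z_α + z_β) · √((σ₁²+σ₂²)/n)
  = (1.282 + 1.282) · √(46.08/120)
  = 2.564 · √0.384
  = 2.564 · 0.6197
  = 1.5889

Minimum detectable difference ≈ 1.59 kg/m²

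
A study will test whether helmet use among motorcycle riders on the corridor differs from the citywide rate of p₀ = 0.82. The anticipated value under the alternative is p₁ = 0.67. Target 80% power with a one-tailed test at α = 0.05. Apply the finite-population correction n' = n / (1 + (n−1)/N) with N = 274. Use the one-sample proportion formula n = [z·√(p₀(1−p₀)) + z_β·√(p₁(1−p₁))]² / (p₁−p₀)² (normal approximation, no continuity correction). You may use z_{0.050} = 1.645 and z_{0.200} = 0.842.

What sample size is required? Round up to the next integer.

n = 41

n = [z_α·√(p₀q₀) + z_β·√(p₁q₁)]² / (p₁ − p₀)²
  = [1.645·√(0.82·0.18) + 0.842·√(0.67·0.33)]² / (-0.15)²
  = [1.645·0.3842 + 0.842·0.4702]² / 0.0225
  = [1.0279]² / 0.0225
  = 46.96
Finite-population correction (N = 274): 46.96 / (1 + (46.96 − 1)/274) = 40.21.
Round up → n = 41.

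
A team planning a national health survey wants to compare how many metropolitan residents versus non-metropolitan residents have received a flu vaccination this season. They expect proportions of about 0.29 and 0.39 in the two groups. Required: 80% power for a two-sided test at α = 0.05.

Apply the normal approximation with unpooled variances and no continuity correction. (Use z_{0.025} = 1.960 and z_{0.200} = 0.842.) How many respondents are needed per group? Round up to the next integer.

n = 349 per group

n = (z_{α/2} + z_β)² · [p₁(1−p₁) + p₂(1−p₂)] / (p₁ − p₂)²
  = (1.960 + 0.842)² · (0.29·0.71 + 0.39·0.61) / (-0.10)²
  = (2.802)² · (0.2059 + 0.2379) / 0.0100
  = 7.8512 · 0.4438 / 0.0100
  = 348.44
Round up → n = 349 per group.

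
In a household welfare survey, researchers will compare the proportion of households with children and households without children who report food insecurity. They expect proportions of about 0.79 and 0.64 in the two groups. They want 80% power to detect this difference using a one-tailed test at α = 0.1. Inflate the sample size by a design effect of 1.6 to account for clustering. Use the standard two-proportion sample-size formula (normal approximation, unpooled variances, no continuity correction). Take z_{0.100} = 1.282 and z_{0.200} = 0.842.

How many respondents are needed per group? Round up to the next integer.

n = (z_α + z_β)² · [p₁(1−p₁) + p₂(1−p₂)] / (p₁ − p₂)²
  = (1.282 + 0.842)² · (0.79·0.21 + 0.64·0.36) / (0.15)²
  = (2.124)² · (0.1659 + 0.2304) / 0.0225
  = 4.5114 · 0.3963 / 0.0225
  = 79.46
Design effect: 1.6 × 79.46 = 127.14.
Round up → n = 128 per group.

n = 128 per group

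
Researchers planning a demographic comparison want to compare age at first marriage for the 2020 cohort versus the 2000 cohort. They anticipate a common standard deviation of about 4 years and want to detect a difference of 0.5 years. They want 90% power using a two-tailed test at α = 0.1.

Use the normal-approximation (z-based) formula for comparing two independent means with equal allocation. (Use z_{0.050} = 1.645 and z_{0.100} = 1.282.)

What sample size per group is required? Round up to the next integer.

n = 1097 per group

n = (z_{α/2} + z_β)² · (σ₁² + σ₂²) / δ²
  = (1.645 + 1.282)² · (2·4² = 32) / 0.5²
  = 8.5673 · 32 / 0.25
  = 1096.62
Round up → n = 1097 per group.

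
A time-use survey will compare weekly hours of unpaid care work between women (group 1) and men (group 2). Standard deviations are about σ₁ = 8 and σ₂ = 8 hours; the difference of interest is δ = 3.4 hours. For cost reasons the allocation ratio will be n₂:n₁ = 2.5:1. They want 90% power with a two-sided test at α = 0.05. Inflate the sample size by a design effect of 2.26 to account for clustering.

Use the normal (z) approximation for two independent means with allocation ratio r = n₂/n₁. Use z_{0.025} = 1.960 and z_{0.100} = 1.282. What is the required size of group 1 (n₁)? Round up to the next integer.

n₁ = (z_{α/2} + z_β)² · (σ₁² + σ₂²/r) / δ²
   = (1.960 + 1.282)² · (8² + 8²/2.5) / 3.4²
   = 10.5106 · (64 + 25.6) / 11.56
   = 10.5106 · 89.6 / 11.56
   = 81.47
Design effect: 2.26 × 81.47 = 184.11.
Round up → n₁ = 185; n₂ = r·n₁ = 2.5 × 185 = 463.

n₁ = 185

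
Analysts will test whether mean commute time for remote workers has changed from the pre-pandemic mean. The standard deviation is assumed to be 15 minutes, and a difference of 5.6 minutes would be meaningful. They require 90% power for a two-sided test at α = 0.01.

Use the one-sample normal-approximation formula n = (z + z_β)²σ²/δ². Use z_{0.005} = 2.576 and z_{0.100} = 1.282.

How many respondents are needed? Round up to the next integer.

n = 107

n = (z_{α/2} + z_β)² · σ² / δ²
  = (2.576 + 1.282)² · 15² / 5.6²
  = 14.8842 · 225 / 31.36
  = 106.79
Round up → n = 107.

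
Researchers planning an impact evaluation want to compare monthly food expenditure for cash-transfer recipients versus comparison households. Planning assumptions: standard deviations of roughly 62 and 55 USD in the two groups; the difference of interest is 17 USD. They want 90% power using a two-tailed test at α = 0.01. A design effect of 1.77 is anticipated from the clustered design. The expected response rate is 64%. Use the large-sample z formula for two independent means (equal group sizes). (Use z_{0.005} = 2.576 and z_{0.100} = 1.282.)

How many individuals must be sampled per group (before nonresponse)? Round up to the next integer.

n = 979 per group

n = (z_{α/2} + z_β)² · (σ₁² + σ₂²) / δ²
  = (2.576 + 1.282)² · (62² + 55² = 6869) / 17²
  = 14.8842 · 6869 / 289
  = 353.77
Design effect: 1.77 × 353.77 = 626.17.
Adjust for 64% response: 626.17 / 0.64 = 978.39.
Round up → n = 979 per group.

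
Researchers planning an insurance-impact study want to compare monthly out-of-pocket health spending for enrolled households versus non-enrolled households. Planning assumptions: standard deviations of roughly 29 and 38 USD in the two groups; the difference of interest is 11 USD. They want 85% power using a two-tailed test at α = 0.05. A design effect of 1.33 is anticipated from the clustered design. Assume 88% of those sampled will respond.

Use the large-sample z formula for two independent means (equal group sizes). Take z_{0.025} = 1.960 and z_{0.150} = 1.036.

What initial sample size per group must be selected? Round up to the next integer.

n = 257 per group

n = (z_{α/2} + z_β)² · (σ₁² + σ₂²) / δ²
  = (1.960 + 1.036)² · (29² + 38² = 2285) / 11²
  = 8.9760 · 2285 / 121
  = 169.51
Design effect: 1.33 × 169.51 = 225.44.
Adjust for 88% response: 225.44 / 0.88 = 256.18.
Round up → n = 257 per group.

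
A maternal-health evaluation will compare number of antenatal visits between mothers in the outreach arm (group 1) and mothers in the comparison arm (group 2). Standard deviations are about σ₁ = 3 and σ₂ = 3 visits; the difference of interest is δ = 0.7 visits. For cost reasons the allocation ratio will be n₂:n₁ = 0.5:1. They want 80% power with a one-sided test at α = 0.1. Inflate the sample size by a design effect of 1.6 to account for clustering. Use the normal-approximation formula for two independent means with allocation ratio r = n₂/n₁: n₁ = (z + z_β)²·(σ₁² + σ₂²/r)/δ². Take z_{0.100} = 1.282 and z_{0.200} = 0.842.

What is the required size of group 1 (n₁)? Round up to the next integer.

n₁ = (z_α + z_β)² · (σ₁² + σ₂²/r) / δ²
   = (1.282 + 0.842)² · (3² + 3²/0.5) / 0.7²
   = 4.5114 · (9 + 18) / 0.49
   = 4.5114 · 27 / 0.49
   = 248.59
Design effect: 1.6 × 248.59 = 397.74.
Round up → n₁ = 398; n₂ = r·n₁ = 0.5 × 398 = 199.

n₁ = 398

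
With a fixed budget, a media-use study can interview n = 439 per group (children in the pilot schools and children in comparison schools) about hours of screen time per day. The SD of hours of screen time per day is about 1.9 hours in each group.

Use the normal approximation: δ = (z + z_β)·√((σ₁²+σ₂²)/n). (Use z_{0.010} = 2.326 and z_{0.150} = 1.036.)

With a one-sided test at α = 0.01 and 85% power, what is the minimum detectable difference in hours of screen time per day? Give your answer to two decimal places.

δ = (z_α + z_β) · √((σ₁²+σ₂²)/n)
  = (2.326 + 1.036) · √(7.22/439)
  = 3.362 · √0.01645
  = 3.362 · 0.1282
  = 0.4312

Minimum detectable difference ≈ 0.43 hours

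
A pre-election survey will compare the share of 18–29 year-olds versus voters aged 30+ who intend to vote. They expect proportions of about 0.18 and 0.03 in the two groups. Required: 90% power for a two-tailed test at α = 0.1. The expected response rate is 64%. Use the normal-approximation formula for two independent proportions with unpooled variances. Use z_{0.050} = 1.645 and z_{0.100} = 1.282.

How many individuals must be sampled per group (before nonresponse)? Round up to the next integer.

n = 106 per group

n = (z_{α/2} + z_β)² · [p₁(1−p₁) + p₂(1−p₂)] / (p₁ − p₂)²
  = (1.645 + 1.282)² · (0.18·0.82 + 0.03·0.97) / (0.15)²
  = (2.927)² · (0.1476 + 0.0291) / 0.0225
  = 8.5673 · 0.1767 / 0.0225
  = 67.28
Adjust for 64% response: 67.28 / 0.64 = 105.13.
Round up → n = 106 per group.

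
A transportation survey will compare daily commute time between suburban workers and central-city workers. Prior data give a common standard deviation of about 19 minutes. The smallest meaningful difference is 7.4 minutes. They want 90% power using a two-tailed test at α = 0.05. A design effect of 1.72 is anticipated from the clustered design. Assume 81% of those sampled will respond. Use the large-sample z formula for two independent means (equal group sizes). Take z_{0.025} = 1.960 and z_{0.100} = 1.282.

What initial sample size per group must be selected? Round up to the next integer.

n = 295 per group

n = (z_{α/2} + z_β)² · (σ₁² + σ₂²) / δ²
  = (1.960 + 1.282)² · (2·19² = 722) / 7.4²
  = 10.5106 · 722 / 54.76
  = 138.58
Design effect: 1.72 × 138.58 = 238.36.
Adjust for 81% response: 238.36 / 0.81 = 294.27.
Round up → n = 295 per group.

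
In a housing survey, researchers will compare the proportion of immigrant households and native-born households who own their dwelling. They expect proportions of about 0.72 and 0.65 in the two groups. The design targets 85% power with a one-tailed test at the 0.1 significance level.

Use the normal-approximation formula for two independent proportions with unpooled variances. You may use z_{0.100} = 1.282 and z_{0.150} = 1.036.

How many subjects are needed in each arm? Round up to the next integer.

n = 471 per group

n = (z_α + z_β)² · [p₁(1−p₁) + p₂(1−p₂)] / (p₁ − p₂)²
  = (1.282 + 1.036)² · (0.72·0.28 + 0.65·0.35) / (0.07)²
  = (2.318)² · (0.2016 + 0.2275) / 0.0049
  = 5.3731 · 0.4291 / 0.0049
  = 470.53
Round up → n = 471 per group.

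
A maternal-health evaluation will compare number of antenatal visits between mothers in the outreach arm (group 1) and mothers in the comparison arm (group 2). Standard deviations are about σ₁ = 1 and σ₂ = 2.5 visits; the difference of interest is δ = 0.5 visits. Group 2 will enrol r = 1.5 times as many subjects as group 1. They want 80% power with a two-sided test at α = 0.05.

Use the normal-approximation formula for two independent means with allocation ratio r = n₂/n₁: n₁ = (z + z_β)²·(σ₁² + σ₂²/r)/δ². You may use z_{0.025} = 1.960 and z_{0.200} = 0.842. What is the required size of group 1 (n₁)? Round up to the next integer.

n₁ = (z_{α/2} + z_β)² · (σ₁² + σ₂²/r) / δ²
   = (1.960 + 0.842)² · (1² + 2.5²/1.5) / 0.5²
   = 7.8512 · (1 + 4.1667) / 0.25
   = 7.8512 · 5.1667 / 0.25
   = 162.26
Round up → n₁ = 163; n₂ = r·n₁ = 1.5 × 163 = 245.

n₁ = 163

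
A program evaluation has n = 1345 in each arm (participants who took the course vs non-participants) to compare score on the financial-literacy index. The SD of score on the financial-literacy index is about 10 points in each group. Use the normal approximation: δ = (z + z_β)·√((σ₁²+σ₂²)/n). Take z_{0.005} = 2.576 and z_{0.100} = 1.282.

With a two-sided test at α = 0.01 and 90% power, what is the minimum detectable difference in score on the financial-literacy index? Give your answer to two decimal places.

Minimum detectable difference ≈ 1.49 points

δ = (z_{α/2} + z_β) · √((σ₁²+σ₂²)/n)
  = (2.576 + 1.282) · √(200/1345)
  = 3.858 · √0.1487
  = 3.858 · 0.3856
  = 1.4877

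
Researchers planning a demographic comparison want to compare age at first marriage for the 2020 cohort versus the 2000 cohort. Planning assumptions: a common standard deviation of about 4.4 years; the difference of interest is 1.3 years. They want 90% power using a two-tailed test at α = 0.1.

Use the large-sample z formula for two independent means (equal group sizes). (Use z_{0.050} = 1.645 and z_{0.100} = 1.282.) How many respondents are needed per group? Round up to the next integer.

n = 197 per group

n = (z_{α/2} + z_β)² · (σ₁² + σ₂²) / δ²
  = (1.645 + 1.282)² · (2·4.4² = 38.72) / 1.3²
  = 8.5673 · 38.72 / 1.69
  = 196.29
Round up → n = 197 per group.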